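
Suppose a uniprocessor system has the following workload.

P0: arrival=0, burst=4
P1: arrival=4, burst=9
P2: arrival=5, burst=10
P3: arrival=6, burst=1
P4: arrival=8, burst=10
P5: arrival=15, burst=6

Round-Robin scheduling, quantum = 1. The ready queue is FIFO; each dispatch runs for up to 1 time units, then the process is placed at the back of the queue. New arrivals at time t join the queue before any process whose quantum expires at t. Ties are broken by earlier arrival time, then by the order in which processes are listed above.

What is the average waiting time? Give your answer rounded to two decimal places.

13.50

Gantt: | P0 0-4 | P1 4-5 | P2 5-6 | P1 6-7 | P3 7-8 | P2 8-9 | P1 9-10 | P4 10-11 | P2 11-12 | P1 12-13 | P4 13-14 | P2 14-15 | P1 15-16 | P4 16-17 | P5 17-18 | P2 18-19 | P1 19-20 | P4 20-21 | P5 21-22 | P2 22-23 | P1 23-24 | P4 24-25 | P5 25-26 | P2 26-27 | P1 27-28 | P4 28-29 | P5 29-30 | P2 30-31 | P1 31-32 | P4 32-33 | P5 33-34 | P2 34-35 | P4 35-36 | P5 36-37 | P2 37-38 | P4 38-40 |
Completion: P0=4  P1=32  P2=38  P3=8  P4=40  P5=37
Turnaround (C−A): P0=4  P1=28  P2=33  P3=2  P4=32  P5=22
Waiting times: P0=0, P1=19, P2=23, P3=1, P4=22, P5=16
Average waiting = (0+19+23+1+22+16) / 6 = 81/6 = 13.50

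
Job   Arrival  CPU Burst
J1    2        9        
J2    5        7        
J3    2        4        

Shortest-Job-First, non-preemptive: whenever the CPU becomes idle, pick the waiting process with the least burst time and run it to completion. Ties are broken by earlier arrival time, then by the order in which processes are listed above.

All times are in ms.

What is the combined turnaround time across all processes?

Schedule: | idle 0-2 | J3 2-6 | J2 6-13 | J1 13-22 |
Completion: J1=22  J2=13  J3=6
Turnaround (C−A): J1=20  J2=8  J3=4
Turnaround = completion − arrival: J1=20, J2=8, J3=4
Total turnaround = 20 + 8 + 4 = 32

32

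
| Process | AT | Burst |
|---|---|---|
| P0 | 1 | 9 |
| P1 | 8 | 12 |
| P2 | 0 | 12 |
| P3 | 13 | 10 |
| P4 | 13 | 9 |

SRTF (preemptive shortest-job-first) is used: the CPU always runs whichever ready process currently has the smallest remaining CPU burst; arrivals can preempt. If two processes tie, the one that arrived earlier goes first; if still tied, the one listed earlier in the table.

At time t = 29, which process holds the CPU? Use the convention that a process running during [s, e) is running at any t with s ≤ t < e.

Schedule: | P2 0-1 | P0 1-10 | P2 10-21 | P4 21-30 | P3 30-40 | P1 40-52 |
Completion: P0=10  P1=52  P2=21  P3=40  P4=30

P4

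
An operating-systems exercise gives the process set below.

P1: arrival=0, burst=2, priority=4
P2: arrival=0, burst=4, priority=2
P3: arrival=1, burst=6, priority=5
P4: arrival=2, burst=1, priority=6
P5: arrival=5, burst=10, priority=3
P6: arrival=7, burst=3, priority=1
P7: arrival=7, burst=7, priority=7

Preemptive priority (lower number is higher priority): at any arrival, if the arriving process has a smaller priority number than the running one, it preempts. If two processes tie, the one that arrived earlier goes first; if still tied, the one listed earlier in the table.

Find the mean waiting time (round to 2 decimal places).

Timeline: | P2 0-4 | P1 4-5 | P5 5-7 | P6 7-10 | P5 10-18 | P1 18-19 | P3 19-25 | P4 25-26 | P7 26-33 |
Completion: P1=19  P2=4  P3=25  P4=26  P5=18  P6=10  P7=33
Waiting times: P1=17, P2=0, P3=18, P4=23, P5=3, P6=0, P7=19
Average waiting = (17+0+18+23+3+0+19) / 7 = 80/7 = 11.43

11.43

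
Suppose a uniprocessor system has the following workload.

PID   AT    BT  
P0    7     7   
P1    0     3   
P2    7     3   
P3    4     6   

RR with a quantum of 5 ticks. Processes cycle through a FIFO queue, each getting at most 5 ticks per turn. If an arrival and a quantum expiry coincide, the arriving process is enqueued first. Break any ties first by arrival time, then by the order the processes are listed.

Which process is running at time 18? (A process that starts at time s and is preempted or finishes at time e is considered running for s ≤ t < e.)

P0

Gantt: | P1 0-3 | idle 3-4 | P3 4-9 | P0 9-14 | P2 14-17 | P3 17-18 | P0 18-20 |
Completion: P0=20  P1=3  P2=17  P3=18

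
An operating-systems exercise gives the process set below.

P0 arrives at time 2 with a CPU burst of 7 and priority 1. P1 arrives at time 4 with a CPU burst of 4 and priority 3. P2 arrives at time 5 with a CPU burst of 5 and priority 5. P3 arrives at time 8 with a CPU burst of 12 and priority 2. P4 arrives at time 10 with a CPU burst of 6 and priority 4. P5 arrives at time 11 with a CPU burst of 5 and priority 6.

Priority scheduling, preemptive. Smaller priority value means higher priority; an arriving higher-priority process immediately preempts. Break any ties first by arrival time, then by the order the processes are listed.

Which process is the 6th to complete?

Timeline: | idle 0-2 | P0 2-9 | P3 9-21 | P1 21-25 | P4 25-31 | P2 31-36 | P5 36-41 |
Completion: P0=9  P1=25  P2=36  P3=21  P4=31  P5=41
Turnaround (C−A): P0=7  P1=21  P2=31  P3=13  P4=21  P5=30
Finish order: P0 → P3 → P1 → P4 → P2 → P5

P5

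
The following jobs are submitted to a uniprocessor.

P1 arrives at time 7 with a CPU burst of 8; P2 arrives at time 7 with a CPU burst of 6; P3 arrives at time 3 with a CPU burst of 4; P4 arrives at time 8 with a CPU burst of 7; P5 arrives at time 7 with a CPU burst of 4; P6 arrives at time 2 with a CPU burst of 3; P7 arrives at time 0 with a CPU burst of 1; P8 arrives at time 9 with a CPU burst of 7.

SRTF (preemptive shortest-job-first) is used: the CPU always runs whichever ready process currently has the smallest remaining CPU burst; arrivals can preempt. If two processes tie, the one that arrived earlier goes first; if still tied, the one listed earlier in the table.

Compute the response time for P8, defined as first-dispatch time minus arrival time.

17

Timeline: | P7 0-1 | idle 1-2 | P6 2-5 | P3 5-9 | P5 9-13 | P2 13-19 | P4 19-26 | P8 26-33 | P1 33-41 |
Completion: P1=41  P2=19  P3=9  P4=26  P5=13  P6=5  P7=1  P8=33
Response(P8) = first start − arrival = 26 − 9 = 17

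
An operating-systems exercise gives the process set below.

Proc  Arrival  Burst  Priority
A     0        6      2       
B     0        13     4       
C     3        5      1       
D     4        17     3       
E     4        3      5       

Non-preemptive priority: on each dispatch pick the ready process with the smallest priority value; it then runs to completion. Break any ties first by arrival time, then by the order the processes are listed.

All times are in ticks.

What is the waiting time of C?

3

Gantt: | A 0-6 | C 6-11 | D 11-28 | B 28-41 | E 41-44 |
Completion: A=6  B=41  C=11  D=28  E=44
Waiting(C) = turnaround − burst = 8 − 5 = 3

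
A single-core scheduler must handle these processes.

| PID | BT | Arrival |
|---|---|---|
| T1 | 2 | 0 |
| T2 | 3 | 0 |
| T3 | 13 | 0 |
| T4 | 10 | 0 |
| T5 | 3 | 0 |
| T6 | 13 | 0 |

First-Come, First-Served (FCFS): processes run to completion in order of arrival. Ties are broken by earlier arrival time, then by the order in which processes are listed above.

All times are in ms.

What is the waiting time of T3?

5

Timeline: | T1 0-2 | T2 2-5 | T3 5-18 | T4 18-28 | T5 28-31 | T6 31-44 |
Completion: T1=2  T2=5  T3=18  T4=28  T5=31  T6=44
Waiting(T3) = turnaround − burst = 18 − 13 = 5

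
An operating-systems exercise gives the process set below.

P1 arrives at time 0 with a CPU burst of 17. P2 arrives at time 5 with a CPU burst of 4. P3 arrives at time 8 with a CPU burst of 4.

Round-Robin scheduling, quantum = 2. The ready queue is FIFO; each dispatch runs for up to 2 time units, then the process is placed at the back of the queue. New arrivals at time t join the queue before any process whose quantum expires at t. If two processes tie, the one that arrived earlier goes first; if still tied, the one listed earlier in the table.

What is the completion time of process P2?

14

Timeline: | P1 0-6 | P2 6-8 | P1 8-10 | P3 10-12 | P2 12-14 | P1 14-16 | P3 16-18 | P1 18-25 |
Completion: P1=25  P2=14  P3=18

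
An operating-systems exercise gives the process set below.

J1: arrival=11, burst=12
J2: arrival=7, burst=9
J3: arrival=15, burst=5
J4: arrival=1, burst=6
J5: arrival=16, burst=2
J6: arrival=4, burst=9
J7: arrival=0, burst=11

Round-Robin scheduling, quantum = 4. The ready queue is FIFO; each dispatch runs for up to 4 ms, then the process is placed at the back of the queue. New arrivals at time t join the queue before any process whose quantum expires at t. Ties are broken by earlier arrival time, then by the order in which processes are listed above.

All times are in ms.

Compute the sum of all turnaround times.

Timeline: | J7 0-4 | J4 4-8 | J6 8-12 | J7 12-16 | J2 16-20 | J4 20-22 | J1 22-26 | J6 26-30 | J3 30-34 | J5 34-36 | J7 36-39 | J2 39-43 | J1 43-47 | J6 47-48 | J3 48-49 | J2 49-50 | J1 50-54 |
Completion: J1=54  J2=50  J3=49  J4=22  J5=36  J6=48  J7=39
Turnaround (C−A): J1=43  J2=43  J3=34  J4=21  J5=20  J6=44  J7=39
Turnaround = completion − arrival: J1=43, J2=43, J3=34, J4=21, J5=20, J6=44, J7=39
Total turnaround = 43 + 43 + 34 + 21 + 20 + 44 + 39 = 244

244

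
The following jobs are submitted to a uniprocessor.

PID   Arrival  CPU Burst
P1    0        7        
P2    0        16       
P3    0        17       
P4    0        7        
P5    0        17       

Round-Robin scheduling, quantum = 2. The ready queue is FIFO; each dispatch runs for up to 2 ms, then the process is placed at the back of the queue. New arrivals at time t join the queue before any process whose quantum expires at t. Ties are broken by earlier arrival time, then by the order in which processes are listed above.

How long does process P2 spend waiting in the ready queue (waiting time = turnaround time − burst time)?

Gantt: | P1 0-2 | P2 2-4 | P3 4-6 | P4 6-8 | P5 8-10 | P1 10-12 | P2 12-14 | P3 14-16 | P4 16-18 | P5 18-20 | P1 20-22 | P2 22-24 | P3 24-26 | P4 26-28 | P5 28-30 | P1 30-31 | P2 31-33 | P3 33-35 | P4 35-36 | P5 36-38 | P2 38-40 | P3 40-42 | P5 42-44 | P2 44-46 | P3 46-48 | P5 48-50 | P2 50-52 | P3 52-54 | P5 54-56 | P2 56-58 | P3 58-60 | P5 60-62 | P3 62-63 | P5 63-64 |
Completion: P1=31  P2=58  P3=63  P4=36  P5=64
Waiting(P2) = turnaround − burst = 58 − 16 = 42

42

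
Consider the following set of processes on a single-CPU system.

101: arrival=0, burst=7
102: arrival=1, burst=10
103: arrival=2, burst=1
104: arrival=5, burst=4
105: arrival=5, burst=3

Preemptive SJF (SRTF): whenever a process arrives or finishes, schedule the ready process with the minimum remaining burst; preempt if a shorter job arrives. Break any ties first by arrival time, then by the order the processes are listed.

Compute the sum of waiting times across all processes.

24

Gantt: | 101 0-2 | 103 2-3 | 101 3-8 | 105 8-11 | 104 11-15 | 102 15-25 |
Completion: 101=8  102=25  103=3  104=15  105=11
Turnaround (C−A): 101=8  102=24  103=1  104=10  105=6
Waiting = turnaround − burst: 101=1, 102=14, 103=0, 104=6, 105=3
Total waiting = 1 + 14 + 0 + 6 + 3 = 24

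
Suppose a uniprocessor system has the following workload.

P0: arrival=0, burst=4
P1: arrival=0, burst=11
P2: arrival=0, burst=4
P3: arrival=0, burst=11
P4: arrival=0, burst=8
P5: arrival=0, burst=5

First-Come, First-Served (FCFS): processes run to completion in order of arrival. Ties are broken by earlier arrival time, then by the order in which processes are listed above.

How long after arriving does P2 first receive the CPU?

Timeline: | P0 0-4 | P1 4-15 | P2 15-19 | P3 19-30 | P4 30-38 | P5 38-43 |
Completion: P0=4  P1=15  P2=19  P3=30  P4=38  P5=43
Turnaround (C−A): P0=4  P1=15  P2=19  P3=30  P4=38  P5=43
Response(P2) = first start − arrival = 15 − 0 = 15

15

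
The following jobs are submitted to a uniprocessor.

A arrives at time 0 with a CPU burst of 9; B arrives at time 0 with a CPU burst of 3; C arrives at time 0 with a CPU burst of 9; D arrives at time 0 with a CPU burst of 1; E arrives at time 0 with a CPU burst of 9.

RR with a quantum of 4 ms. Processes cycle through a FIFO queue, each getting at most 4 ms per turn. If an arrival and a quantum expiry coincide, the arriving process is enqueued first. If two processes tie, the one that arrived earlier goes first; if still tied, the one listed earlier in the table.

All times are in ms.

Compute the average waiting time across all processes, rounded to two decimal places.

Timeline: | A 0-4 | B 4-7 | C 7-11 | D 11-12 | E 12-16 | A 16-20 | C 20-24 | E 24-28 | A 28-29 | C 29-30 | E 30-31 |
Completion: A=29  B=7  C=30  D=12  E=31
Turnaround (C−A): A=29  B=7  C=30  D=12  E=31
Waiting times: A=20, B=4, C=21, D=11, E=22
Average waiting = (20+4+21+11+22) / 5 = 78/5 = 15.60

15.60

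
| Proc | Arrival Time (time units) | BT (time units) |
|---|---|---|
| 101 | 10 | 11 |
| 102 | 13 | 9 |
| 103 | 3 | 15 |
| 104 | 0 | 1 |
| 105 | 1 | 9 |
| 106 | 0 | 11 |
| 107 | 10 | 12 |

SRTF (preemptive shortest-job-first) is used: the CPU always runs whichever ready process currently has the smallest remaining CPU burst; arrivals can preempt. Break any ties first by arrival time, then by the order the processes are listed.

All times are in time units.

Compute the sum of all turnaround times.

Gantt: | 104 0-1 | 105 1-10 | 106 10-21 | 102 21-30 | 101 30-41 | 107 41-53 | 103 53-68 |
Completion: 101=41  102=30  103=68  104=1  105=10  106=21  107=53
Turnaround = completion − arrival: 101=31, 102=17, 103=65, 104=1, 105=9, 106=21, 107=43
Total turnaround = 31 + 17 + 65 + 1 + 9 + 21 + 43 = 187

187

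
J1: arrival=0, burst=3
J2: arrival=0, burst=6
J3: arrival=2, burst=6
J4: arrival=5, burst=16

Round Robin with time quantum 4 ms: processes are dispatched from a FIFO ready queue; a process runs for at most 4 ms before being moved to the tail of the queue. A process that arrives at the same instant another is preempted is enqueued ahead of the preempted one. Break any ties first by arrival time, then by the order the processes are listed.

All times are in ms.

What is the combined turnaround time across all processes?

Gantt: | J1 0-3 | J2 3-7 | J3 7-11 | J4 11-15 | J2 15-17 | J3 17-19 | J4 19-31 |
Completion: J1=3  J2=17  J3=19  J4=31
Turnaround (C−A): J1=3  J2=17  J3=17  J4=26
Turnaround = completion − arrival: J1=3, J2=17, J3=17, J4=26
Total turnaround = 3 + 17 + 17 + 26 = 63

63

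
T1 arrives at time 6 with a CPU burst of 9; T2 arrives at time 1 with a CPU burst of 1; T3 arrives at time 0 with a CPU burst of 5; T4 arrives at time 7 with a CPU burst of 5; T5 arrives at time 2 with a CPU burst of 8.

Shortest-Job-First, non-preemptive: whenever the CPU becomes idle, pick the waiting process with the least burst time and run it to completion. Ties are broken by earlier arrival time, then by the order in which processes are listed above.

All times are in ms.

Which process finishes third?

T5

Timeline: | T3 0-5 | T2 5-6 | T5 6-14 | T4 14-19 | T1 19-28 |
Completion: T1=28  T2=6  T3=5  T4=19  T5=14
Turnaround (C−A): T1=22  T2=5  T3=5  T4=12  T5=12
Finish order: T3 → T2 → T5 → T4 → T1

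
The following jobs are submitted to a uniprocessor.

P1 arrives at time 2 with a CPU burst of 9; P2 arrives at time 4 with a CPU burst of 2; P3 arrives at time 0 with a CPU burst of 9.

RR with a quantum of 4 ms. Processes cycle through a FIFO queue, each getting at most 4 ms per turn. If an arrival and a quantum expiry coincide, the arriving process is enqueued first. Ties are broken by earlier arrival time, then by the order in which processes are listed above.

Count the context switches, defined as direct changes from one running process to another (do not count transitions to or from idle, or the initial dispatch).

Gantt: | P3 0-4 | P1 4-8 | P2 8-10 | P3 10-14 | P1 14-18 | P3 18-19 | P1 19-20 |
Completion: P1=20  P2=10  P3=19

6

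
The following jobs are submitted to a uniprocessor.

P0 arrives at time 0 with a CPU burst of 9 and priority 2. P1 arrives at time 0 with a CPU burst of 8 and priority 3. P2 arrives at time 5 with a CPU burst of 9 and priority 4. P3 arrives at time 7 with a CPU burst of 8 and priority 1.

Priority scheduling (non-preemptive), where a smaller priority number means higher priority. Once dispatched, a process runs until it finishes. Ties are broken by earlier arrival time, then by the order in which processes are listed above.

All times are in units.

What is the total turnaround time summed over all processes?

73

Gantt: | P0 0-9 | P3 9-17 | P1 17-25 | P2 25-34 |
Completion: P0=9  P1=25  P2=34  P3=17
Turnaround = completion − arrival: P0=9, P1=25, P2=29, P3=10
Total turnaround = 9 + 25 + 29 + 10 = 73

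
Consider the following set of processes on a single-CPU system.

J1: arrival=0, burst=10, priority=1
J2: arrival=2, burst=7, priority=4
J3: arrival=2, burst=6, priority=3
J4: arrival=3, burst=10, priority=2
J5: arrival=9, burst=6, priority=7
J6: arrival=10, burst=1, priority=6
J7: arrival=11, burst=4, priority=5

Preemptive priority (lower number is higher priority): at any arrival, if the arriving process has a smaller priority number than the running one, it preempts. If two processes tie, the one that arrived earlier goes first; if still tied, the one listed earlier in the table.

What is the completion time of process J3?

Gantt: | J1 0-10 | J4 10-20 | J3 20-26 | J2 26-33 | J7 33-37 | J6 37-38 | J5 38-44 |
Completion: J1=10  J2=33  J3=26  J4=20  J5=44  J6=38  J7=37

26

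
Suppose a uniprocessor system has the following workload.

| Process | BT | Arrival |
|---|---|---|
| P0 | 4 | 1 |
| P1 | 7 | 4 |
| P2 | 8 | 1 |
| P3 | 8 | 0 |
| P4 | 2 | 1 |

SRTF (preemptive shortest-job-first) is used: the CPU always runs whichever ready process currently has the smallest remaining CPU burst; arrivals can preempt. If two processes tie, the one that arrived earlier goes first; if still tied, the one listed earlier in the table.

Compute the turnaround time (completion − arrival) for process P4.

2

Schedule: | P3 0-1 | P4 1-3 | P0 3-7 | P3 7-14 | P1 14-21 | P2 21-29 |
Completion: P0=7  P1=21  P2=29  P3=14  P4=3
Turnaround (C−A): P0=6  P1=17  P2=28  P3=14  P4=2
Turnaround(P4) = completion − arrival = 3 − 1 = 2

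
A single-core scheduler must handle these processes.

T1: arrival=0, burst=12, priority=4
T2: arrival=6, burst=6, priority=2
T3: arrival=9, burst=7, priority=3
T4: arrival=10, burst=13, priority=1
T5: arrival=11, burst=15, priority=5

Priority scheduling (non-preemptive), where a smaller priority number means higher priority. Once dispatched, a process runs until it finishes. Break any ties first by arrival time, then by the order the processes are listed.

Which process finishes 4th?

Timeline: | T1 0-12 | T4 12-25 | T2 25-31 | T3 31-38 | T5 38-53 |
Completion: T1=12  T2=31  T3=38  T4=25  T5=53
Turnaround (C−A): T1=12  T2=25  T3=29  T4=15  T5=42
Finish order: T1 → T4 → T2 → T3 → T5

T3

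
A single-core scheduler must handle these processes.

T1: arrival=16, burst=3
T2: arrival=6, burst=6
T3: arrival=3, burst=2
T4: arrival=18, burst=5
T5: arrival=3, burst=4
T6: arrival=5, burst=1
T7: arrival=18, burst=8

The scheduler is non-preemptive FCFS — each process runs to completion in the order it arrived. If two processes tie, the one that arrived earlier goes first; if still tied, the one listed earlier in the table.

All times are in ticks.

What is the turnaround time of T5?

6

Gantt: | idle 0-3 | T3 3-5 | T5 5-9 | T6 9-10 | T2 10-16 | T1 16-19 | T4 19-24 | T7 24-32 |
Completion: T1=19  T2=16  T3=5  T4=24  T5=9  T6=10  T7=32
Turnaround(T5) = completion − arrival = 9 − 3 = 6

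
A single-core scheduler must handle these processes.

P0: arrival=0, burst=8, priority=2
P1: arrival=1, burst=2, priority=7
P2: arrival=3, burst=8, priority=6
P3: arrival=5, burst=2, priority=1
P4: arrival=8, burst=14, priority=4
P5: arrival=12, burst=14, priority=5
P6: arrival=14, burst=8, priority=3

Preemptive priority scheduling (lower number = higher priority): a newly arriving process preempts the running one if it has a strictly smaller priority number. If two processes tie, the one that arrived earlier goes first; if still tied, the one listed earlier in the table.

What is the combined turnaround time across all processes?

184

Schedule: | P0 0-5 | P3 5-7 | P0 7-10 | P4 10-14 | P6 14-22 | P4 22-32 | P5 32-46 | P2 46-54 | P1 54-56 |
Completion: P0=10  P1=56  P2=54  P3=7  P4=32  P5=46  P6=22
Turnaround = completion − arrival: P0=10, P1=55, P2=51, P3=2, P4=24, P5=34, P6=8
Total turnaround = 10 + 55 + 51 + 2 + 24 + 34 + 8 = 184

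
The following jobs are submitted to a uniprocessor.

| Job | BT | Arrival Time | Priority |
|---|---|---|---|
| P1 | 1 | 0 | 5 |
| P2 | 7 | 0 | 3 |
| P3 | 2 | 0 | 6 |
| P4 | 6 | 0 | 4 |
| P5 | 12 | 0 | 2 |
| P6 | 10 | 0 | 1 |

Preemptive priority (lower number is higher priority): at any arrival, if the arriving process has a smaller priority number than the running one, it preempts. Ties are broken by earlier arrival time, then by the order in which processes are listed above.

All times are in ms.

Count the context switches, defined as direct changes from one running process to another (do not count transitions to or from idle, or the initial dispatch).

Gantt: | P6 0-10 | P5 10-22 | P2 22-29 | P4 29-35 | P1 35-36 | P3 36-38 |
Completion: P1=36  P2=29  P3=38  P4=35  P5=22  P6=10

5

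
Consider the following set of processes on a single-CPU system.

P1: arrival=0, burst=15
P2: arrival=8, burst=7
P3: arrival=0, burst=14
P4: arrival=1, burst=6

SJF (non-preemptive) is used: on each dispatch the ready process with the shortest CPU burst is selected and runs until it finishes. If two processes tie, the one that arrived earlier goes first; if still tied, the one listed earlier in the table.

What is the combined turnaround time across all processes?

94

Schedule: | P3 0-14 | P4 14-20 | P2 20-27 | P1 27-42 |
Completion: P1=42  P2=27  P3=14  P4=20
Turnaround (C−A): P1=42  P2=19  P3=14  P4=19
Turnaround = completion − arrival: P1=42, P2=19, P3=14, P4=19
Total turnaround = 42 + 19 + 14 + 19 = 94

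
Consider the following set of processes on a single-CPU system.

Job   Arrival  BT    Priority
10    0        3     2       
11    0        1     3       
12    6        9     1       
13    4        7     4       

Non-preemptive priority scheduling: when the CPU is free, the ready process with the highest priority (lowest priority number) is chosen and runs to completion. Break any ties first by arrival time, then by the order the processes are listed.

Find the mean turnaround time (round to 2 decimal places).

7.00

Gantt: | 10 0-3 | 11 3-4 | 13 4-11 | 12 11-20 |
Completion: 10=3  11=4  12=20  13=11
Turnaround (C−A): 10=3  11=4  12=14  13=7
Turnaround times: 10=3, 11=4, 12=14, 13=7
Average turnaround = (3+4+14+7) / 4 = 28/4 = 7.00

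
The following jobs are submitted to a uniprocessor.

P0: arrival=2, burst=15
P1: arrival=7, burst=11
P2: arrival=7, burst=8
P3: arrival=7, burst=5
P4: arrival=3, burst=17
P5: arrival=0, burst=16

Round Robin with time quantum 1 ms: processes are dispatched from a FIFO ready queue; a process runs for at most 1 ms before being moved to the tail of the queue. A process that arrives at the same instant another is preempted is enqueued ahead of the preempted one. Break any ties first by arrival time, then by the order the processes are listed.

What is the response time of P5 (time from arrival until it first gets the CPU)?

0

Gantt: | P5 0-2 | P0 2-3 | P5 3-4 | P4 4-5 | P0 5-6 | P5 6-7 | P4 7-8 | P0 8-9 | P1 9-10 | P2 10-11 | P3 11-12 | P5 12-13 | P4 13-14 | P0 14-15 | P1 15-16 | P2 16-17 | P3 17-18 | P5 18-19 | P4 19-20 | P0 20-21 | P1 21-22 | P2 22-23 | P3 23-24 | P5 24-25 | P4 25-26 | P0 26-27 | P1 27-28 | P2 28-29 | P3 29-30 | P5 30-31 | P4 31-32 | P0 32-33 | P1 33-34 | P2 34-35 | P3 35-36 | P5 36-37 | P4 37-38 | P0 38-39 | P1 39-40 | P2 40-41 | P5 41-42 | P4 42-43 | P0 43-44 | P1 44-45 | P2 45-46 | P5 46-47 | P4 47-48 | P0 48-49 | P1 49-50 | P2 50-51 | P5 51-52 | P4 52-53 | P0 53-54 | P1 54-55 | P5 55-56 | P4 56-57 | P0 57-58 | P1 58-59 | P5 59-60 | P4 60-61 | P0 61-62 | P1 62-63 | P5 63-64 | P4 64-65 | P0 65-66 | P5 66-67 | P4 67-68 | P0 68-69 | P4 69-72 |
Completion: P0=69  P1=63  P2=51  P3=36  P4=72  P5=67
Turnaround (C−A): P0=67  P1=56  P2=44  P3=29  P4=69  P5=67
Response(P5) = first start − arrival = 0 − 0 = 0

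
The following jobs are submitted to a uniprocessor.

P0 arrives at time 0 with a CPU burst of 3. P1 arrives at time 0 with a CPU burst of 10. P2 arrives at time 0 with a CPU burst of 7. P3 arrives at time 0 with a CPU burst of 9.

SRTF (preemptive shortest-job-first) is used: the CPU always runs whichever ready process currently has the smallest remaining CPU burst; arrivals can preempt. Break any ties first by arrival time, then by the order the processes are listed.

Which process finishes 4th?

P1

Schedule: | P0 0-3 | P2 3-10 | P3 10-19 | P1 19-29 |
Completion: P0=3  P1=29  P2=10  P3=19
Turnaround (C−A): P0=3  P1=29  P2=10  P3=19
Finish order: P0 → P2 → P3 → P1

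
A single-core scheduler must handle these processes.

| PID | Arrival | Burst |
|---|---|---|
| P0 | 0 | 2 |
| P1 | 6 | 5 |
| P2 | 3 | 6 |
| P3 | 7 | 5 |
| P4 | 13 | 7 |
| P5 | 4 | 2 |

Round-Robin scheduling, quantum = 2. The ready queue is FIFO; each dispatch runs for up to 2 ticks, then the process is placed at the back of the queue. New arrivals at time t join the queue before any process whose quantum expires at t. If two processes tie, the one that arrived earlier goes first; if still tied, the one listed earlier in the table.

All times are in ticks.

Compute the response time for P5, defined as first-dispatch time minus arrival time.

1

Schedule: | P0 0-2 | idle 2-3 | P2 3-5 | P5 5-7 | P2 7-9 | P1 9-11 | P3 11-13 | P2 13-15 | P1 15-17 | P4 17-19 | P3 19-21 | P1 21-22 | P4 22-24 | P3 24-25 | P4 25-28 |
Completion: P0=2  P1=22  P2=15  P3=25  P4=28  P5=7
Response(P5) = first start − arrival = 5 − 4 = 1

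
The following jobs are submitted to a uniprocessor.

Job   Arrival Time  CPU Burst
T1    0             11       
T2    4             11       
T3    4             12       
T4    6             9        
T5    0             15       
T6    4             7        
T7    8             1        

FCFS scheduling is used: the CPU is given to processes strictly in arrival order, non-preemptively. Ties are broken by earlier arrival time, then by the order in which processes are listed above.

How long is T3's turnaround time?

45

Schedule: | T1 0-11 | T5 11-26 | T2 26-37 | T3 37-49 | T6 49-56 | T4 56-65 | T7 65-66 |
Completion: T1=11  T2=37  T3=49  T4=65  T5=26  T6=56  T7=66
Turnaround (C−A): T1=11  T2=33  T3=45  T4=59  T5=26  T6=52  T7=58
Turnaround(T3) = completion − arrival = 49 − 4 = 45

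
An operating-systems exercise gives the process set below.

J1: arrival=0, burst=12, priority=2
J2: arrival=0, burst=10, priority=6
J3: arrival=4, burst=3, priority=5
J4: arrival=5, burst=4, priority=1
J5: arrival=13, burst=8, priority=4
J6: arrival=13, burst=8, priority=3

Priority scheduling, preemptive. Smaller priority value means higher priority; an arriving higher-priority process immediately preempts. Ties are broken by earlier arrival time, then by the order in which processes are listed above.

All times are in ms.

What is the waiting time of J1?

Timeline: | J1 0-5 | J4 5-9 | J1 9-16 | J6 16-24 | J5 24-32 | J3 32-35 | J2 35-45 |
Completion: J1=16  J2=45  J3=35  J4=9  J5=32  J6=24
Waiting(J1) = turnaround − burst = 16 − 12 = 4

4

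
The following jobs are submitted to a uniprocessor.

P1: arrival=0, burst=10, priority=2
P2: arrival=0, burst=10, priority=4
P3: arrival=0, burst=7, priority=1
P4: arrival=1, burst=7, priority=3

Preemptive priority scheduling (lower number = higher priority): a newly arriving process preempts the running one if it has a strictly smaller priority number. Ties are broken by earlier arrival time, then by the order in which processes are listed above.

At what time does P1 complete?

17

Timeline: | P3 0-7 | P1 7-17 | P4 17-24 | P2 24-34 |
Completion: P1=17  P2=34  P3=7  P4=24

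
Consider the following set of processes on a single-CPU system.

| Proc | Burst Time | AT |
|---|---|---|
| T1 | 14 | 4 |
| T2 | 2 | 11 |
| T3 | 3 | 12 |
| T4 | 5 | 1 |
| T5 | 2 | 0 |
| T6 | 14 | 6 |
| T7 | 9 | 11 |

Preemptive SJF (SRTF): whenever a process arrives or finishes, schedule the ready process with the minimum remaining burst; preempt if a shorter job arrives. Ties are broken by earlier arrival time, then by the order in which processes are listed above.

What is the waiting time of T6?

Timeline: | T5 0-2 | T4 2-7 | T1 7-11 | T2 11-13 | T3 13-16 | T7 16-25 | T1 25-35 | T6 35-49 |
Completion: T1=35  T2=13  T3=16  T4=7  T5=2  T6=49  T7=25
Waiting(T6) = turnaround − burst = 43 − 14 = 29

29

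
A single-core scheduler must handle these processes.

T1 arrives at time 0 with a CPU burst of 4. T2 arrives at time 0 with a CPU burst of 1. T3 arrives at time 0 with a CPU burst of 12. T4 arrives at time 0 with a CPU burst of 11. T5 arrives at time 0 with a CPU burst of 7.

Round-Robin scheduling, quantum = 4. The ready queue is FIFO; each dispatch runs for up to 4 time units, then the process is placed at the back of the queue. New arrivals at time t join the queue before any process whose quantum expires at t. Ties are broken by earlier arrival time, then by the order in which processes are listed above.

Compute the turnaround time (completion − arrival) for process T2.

5

Gantt: | T1 0-4 | T2 4-5 | T3 5-9 | T4 9-13 | T5 13-17 | T3 17-21 | T4 21-25 | T5 25-28 | T3 28-32 | T4 32-35 |
Completion: T1=4  T2=5  T3=32  T4=35  T5=28
Turnaround (C−A): T1=4  T2=5  T3=32  T4=35  T5=28
Turnaround(T2) = completion − arrival = 5 − 0 = 5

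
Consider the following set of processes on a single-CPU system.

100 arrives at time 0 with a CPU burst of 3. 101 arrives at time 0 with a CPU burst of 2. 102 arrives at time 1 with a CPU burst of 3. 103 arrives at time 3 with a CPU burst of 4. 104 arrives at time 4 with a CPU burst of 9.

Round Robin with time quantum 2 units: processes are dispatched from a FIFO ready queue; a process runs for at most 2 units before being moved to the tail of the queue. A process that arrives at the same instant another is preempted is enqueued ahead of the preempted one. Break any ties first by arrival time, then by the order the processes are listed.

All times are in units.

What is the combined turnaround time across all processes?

Schedule: | 100 0-2 | 101 2-4 | 102 4-6 | 100 6-7 | 103 7-9 | 104 9-11 | 102 11-12 | 103 12-14 | 104 14-21 |
Completion: 100=7  101=4  102=12  103=14  104=21
Turnaround (C−A): 100=7  101=4  102=11  103=11  104=17
Turnaround = completion − arrival: 100=7, 101=4, 102=11, 103=11, 104=17
Total turnaround = 7 + 4 + 11 + 11 + 17 = 50

50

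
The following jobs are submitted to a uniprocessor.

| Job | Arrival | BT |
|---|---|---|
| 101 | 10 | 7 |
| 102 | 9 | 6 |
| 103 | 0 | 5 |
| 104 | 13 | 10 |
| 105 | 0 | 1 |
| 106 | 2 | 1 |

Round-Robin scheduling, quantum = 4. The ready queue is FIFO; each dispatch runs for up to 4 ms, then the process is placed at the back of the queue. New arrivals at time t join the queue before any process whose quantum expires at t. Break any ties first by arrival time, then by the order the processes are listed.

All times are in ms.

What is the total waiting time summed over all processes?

35

Gantt: | 103 0-4 | 105 4-5 | 106 5-6 | 103 6-7 | idle 7-9 | 102 9-13 | 101 13-17 | 104 17-21 | 102 21-23 | 101 23-26 | 104 26-32 |
Completion: 101=26  102=23  103=7  104=32  105=5  106=6
Waiting = turnaround − burst: 101=9, 102=8, 103=2, 104=9, 105=4, 106=3
Total waiting = 9 + 8 + 2 + 9 + 4 + 3 = 35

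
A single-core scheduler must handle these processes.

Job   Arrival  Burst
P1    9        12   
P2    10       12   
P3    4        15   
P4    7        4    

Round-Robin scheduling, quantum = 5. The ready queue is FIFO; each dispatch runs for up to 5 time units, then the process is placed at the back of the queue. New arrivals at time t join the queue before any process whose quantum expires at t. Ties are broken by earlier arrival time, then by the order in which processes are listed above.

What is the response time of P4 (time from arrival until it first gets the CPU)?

Gantt: | idle 0-4 | P3 4-9 | P4 9-13 | P1 13-18 | P3 18-23 | P2 23-28 | P1 28-33 | P3 33-38 | P2 38-43 | P1 43-45 | P2 45-47 |
Completion: P1=45  P2=47  P3=38  P4=13
Turnaround (C−A): P1=36  P2=37  P3=34  P4=6
Response(P4) = first start − arrival = 9 − 7 = 2

2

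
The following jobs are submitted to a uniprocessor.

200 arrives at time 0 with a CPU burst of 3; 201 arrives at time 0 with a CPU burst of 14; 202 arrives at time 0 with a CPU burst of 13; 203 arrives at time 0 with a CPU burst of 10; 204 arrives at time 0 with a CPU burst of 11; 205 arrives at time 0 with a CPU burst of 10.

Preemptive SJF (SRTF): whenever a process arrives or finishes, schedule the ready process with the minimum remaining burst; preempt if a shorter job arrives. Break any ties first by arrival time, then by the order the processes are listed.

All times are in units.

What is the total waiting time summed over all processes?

120

Gantt: | 200 0-3 | 203 3-13 | 205 13-23 | 204 23-34 | 202 34-47 | 201 47-61 |
Completion: 200=3  201=61  202=47  203=13  204=34  205=23
Turnaround (C−A): 200=3  201=61  202=47  203=13  204=34  205=23
Waiting = turnaround − burst: 200=0, 201=47, 202=34, 203=3, 204=23, 205=13
Total waiting = 0 + 47 + 34 + 3 + 23 + 13 = 120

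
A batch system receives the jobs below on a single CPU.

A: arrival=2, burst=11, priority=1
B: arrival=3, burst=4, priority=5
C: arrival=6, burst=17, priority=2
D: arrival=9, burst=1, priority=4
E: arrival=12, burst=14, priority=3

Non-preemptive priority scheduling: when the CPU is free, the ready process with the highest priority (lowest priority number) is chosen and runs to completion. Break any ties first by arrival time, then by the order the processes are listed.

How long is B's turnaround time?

Schedule: | idle 0-2 | A 2-13 | C 13-30 | E 30-44 | D 44-45 | B 45-49 |
Completion: A=13  B=49  C=30  D=45  E=44
Turnaround(B) = completion − arrival = 49 − 3 = 46

46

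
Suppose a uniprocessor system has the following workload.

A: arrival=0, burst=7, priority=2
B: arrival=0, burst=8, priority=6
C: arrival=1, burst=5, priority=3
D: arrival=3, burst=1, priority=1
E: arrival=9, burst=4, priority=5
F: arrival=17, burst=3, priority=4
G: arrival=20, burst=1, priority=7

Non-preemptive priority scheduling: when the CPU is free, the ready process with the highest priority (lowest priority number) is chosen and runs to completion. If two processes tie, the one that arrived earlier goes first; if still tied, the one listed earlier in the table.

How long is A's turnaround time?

Schedule: | A 0-7 | D 7-8 | C 8-13 | E 13-17 | F 17-20 | B 20-28 | G 28-29 |
Completion: A=7  B=28  C=13  D=8  E=17  F=20  G=29
Turnaround(A) = completion − arrival = 7 − 0 = 7

7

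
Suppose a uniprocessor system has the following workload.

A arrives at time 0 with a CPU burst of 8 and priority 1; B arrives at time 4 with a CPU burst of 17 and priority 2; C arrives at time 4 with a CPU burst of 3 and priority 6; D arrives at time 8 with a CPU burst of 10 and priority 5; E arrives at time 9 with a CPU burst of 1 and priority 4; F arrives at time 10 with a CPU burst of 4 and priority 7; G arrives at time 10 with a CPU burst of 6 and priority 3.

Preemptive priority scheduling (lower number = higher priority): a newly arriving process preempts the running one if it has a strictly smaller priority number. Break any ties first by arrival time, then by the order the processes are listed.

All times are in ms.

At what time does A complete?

8

Timeline: | A 0-8 | B 8-25 | G 25-31 | E 31-32 | D 32-42 | C 42-45 | F 45-49 |
Completion: A=8  B=25  C=45  D=42  E=32  F=49  G=31
Turnaround (C−A): A=8  B=21  C=41  D=34  E=23  F=39  G=21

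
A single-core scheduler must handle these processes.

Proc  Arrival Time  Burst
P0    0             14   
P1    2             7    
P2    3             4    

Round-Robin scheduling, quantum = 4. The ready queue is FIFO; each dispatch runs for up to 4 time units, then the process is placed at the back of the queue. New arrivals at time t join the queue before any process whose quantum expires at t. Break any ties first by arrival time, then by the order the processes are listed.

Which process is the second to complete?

Timeline: | P0 0-4 | P1 4-8 | P2 8-12 | P0 12-16 | P1 16-19 | P0 19-25 |
Completion: P0=25  P1=19  P2=12
Turnaround (C−A): P0=25  P1=17  P2=9
Finish order: P2 → P1 → P0

P1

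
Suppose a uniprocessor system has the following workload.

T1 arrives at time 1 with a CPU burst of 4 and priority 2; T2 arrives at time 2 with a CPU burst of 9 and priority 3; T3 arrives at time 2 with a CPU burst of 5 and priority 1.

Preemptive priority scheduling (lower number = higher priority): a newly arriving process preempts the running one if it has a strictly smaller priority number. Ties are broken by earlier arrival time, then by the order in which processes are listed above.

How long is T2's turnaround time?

17

Schedule: | idle 0-1 | T1 1-2 | T3 2-7 | T1 7-10 | T2 10-19 |
Completion: T1=10  T2=19  T3=7
Turnaround (C−A): T1=9  T2=17  T3=5
Turnaround(T2) = completion − arrival = 19 − 2 = 17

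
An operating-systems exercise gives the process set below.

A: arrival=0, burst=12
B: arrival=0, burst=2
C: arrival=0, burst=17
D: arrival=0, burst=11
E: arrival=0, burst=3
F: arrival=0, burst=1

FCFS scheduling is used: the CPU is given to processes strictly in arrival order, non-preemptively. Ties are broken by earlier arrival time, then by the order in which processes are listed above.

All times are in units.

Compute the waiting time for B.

12

Schedule: | A 0-12 | B 12-14 | C 14-31 | D 31-42 | E 42-45 | F 45-46 |
Completion: A=12  B=14  C=31  D=42  E=45  F=46
Waiting(B) = turnaround − burst = 14 − 2 = 12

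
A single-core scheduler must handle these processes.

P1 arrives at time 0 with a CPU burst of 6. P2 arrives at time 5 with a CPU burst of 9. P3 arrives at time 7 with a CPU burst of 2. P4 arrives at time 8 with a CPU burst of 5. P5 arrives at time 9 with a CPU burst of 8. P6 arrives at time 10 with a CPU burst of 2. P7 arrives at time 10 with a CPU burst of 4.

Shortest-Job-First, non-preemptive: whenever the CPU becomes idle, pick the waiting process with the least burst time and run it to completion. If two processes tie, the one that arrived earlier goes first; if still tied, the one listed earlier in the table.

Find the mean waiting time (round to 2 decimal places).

Timeline: | P1 0-6 | P2 6-15 | P3 15-17 | P6 17-19 | P7 19-23 | P4 23-28 | P5 28-36 |
Completion: P1=6  P2=15  P3=17  P4=28  P5=36  P6=19  P7=23
Turnaround (C−A): P1=6  P2=10  P3=10  P4=20  P5=27  P6=9  P7=13
Waiting times: P1=0, P2=1, P3=8, P4=15, P5=19, P6=7, P7=9
Average waiting = (0+1+8+15+19+7+9) / 7 = 59/7 = 8.43

8.43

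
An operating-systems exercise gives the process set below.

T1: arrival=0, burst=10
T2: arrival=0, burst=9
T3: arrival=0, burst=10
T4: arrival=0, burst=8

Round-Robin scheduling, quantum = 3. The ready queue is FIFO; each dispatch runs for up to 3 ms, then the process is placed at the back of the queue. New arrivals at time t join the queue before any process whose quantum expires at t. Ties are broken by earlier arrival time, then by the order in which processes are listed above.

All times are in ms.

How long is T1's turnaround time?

Timeline: | T1 0-3 | T2 3-6 | T3 6-9 | T4 9-12 | T1 12-15 | T2 15-18 | T3 18-21 | T4 21-24 | T1 24-27 | T2 27-30 | T3 30-33 | T4 33-35 | T1 35-36 | T3 36-37 |
Completion: T1=36  T2=30  T3=37  T4=35
Turnaround(T1) = completion − arrival = 36 − 0 = 36

36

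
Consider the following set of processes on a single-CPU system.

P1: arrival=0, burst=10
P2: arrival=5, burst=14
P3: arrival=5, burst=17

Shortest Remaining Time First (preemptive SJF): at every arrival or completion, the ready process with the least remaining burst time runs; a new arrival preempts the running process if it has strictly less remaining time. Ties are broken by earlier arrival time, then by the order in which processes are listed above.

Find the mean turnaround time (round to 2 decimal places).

21.67

Schedule: | P1 0-10 | P2 10-24 | P3 24-41 |
Completion: P1=10  P2=24  P3=41
Turnaround times: P1=10, P2=19, P3=36
Average turnaround = (10+19+36) / 3 = 65/3 = 21.67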